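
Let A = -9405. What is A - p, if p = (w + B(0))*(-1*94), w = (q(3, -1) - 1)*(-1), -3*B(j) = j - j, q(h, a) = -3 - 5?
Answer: -8559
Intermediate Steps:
q(h, a) = -8
B(j) = 0 (B(j) = -(j - j)/3 = -1/3*0 = 0)
w = 9 (w = (-8 - 1)*(-1) = -9*(-1) = 9)
p = -846 (p = (9 + 0)*(-1*94) = 9*(-94) = -846)
A - p = -9405 - 1*(-846) = -9405 + 846 = -8559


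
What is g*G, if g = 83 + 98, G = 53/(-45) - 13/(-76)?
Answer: -623183/3420 ≈ -182.22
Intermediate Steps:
G = -3443/3420 (G = 53*(-1/45) - 13*(-1/76) = -53/45 + 13/76 = -3443/3420 ≈ -1.0067)
g = 181
g*G = 181*(-3443/3420) = -623183/3420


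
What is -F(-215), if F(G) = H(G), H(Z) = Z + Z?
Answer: 430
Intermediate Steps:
H(Z) = 2*Z
F(G) = 2*G
-F(-215) = -2*(-215) = -1*(-430) = 430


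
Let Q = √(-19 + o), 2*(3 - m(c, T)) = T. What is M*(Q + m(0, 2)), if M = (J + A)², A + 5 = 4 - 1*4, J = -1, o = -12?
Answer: 72 + 36*I*√31 ≈ 72.0 + 200.44*I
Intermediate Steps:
m(c, T) = 3 - T/2
A = -5 (A = -5 + (4 - 1*4) = -5 + (4 - 4) = -5 + 0 = -5)
Q = I*√31 (Q = √(-19 - 12) = √(-31) = I*√31 ≈ 5.5678*I)
M = 36 (M = (-1 - 5)² = (-6)² = 36)
M*(Q + m(0, 2)) = 36*(I*√31 + (3 - ½*2)) = 36*(I*√31 + (3 - 1)) = 36*(I*√31 + 2) = 36*(2 + I*√31) = 72 + 36*I*√31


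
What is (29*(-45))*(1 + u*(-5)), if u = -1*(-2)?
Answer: 11745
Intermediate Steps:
u = 2
(29*(-45))*(1 + u*(-5)) = (29*(-45))*(1 + 2*(-5)) = -1305*(1 - 10) = -1305*(-9) = 11745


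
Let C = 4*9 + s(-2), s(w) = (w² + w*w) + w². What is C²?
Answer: 2304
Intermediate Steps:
s(w) = 3*w² (s(w) = (w² + w²) + w² = 2*w² + w² = 3*w²)
C = 48 (C = 4*9 + 3*(-2)² = 36 + 3*4 = 36 + 12 = 48)
C² = 48² = 2304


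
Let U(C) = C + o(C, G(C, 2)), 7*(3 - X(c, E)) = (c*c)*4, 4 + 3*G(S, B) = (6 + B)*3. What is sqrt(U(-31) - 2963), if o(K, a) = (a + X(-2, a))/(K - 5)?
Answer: I*sqrt(47535999)/126 ≈ 54.719*I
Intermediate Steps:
G(S, B) = 14/3 + B (G(S, B) = -4/3 + ((6 + B)*3)/3 = -4/3 + (18 + 3*B)/3 = -4/3 + (6 + B) = 14/3 + B)
X(c, E) = 3 - 4*c**2/7 (X(c, E) = 3 - c*c*4/7 = 3 - c**2*4/7 = 3 - 4*c**2/7)
o(K, a) = (5/7 + a)/(-5 + K) (o(K, a) = (a + (3 - 4/7*(-2)**2))/(K - 5) = (a + (3 - 4/7*4))/(-5 + K) = (a + (3 - 16/7))/(-5 + K) = (a + 5/7)/(-5 + K) = (5/7 + a)/(-5 + K))
U(C) = C + 155/(21*(-5 + C)) (U(C) = C + (5/7 + (14/3 + 2))/(-5 + C) = C + (5/7 + 20/3)/(-5 + C) = C + (155/21)/(-5 + C) = C + 155/(21*(-5 + C)))
sqrt(U(-31) - 2963) = sqrt((155/21 - 31*(-5 - 31))/(-5 - 31) - 2963) = sqrt((155/21 - 31*(-36))/(-36) - 2963) = sqrt(-(155/21 + 1116)/36 - 2963) = sqrt(-1/36*23591/21 - 2963) = sqrt(-23591/756 - 2963) = sqrt(-2263619/756) = I*sqrt(47535999)/126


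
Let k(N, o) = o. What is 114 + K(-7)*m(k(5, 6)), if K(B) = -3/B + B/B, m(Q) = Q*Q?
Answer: 1158/7 ≈ 165.43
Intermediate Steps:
m(Q) = Q²
K(B) = 1 - 3/B (K(B) = -3/B + 1 = 1 - 3/B)
114 + K(-7)*m(k(5, 6)) = 114 + ((-3 - 7)/(-7))*6² = 114 - ⅐*(-10)*36 = 114 + (10/7)*36 = 114 + 360/7 = 1158/7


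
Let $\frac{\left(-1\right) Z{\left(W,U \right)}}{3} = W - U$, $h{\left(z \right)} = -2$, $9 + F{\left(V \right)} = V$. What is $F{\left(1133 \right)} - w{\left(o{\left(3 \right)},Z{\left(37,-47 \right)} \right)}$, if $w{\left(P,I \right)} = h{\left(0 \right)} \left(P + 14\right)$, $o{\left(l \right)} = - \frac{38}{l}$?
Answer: $\frac{3380}{3} \approx 1126.7$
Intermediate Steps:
$F{\left(V \right)} = -9 + V$
$Z{\left(W,U \right)} = - 3 W + 3 U$ ($Z{\left(W,U \right)} = - 3 \left(W - U\right) = - 3 W + 3 U$)
$w{\left(P,I \right)} = -28 - 2 P$ ($w{\left(P,I \right)} = - 2 \left(P + 14\right) = - 2 \left(14 + P\right) = -28 - 2 P$)
$F{\left(1133 \right)} - w{\left(o{\left(3 \right)},Z{\left(37,-47 \right)} \right)} = \left(-9 + 1133\right) - \left(-28 - 2 \left(- \frac{38}{3}\right)\right) = 1124 - \left(-28 - 2 \left(\left(-38\right) \frac{1}{3}\right)\right) = 1124 - \left(-28 - - \frac{76}{3}\right) = 1124 - \left(-28 + \frac{76}{3}\right) = 1124 - - \frac{8}{3} = 1124 + \frac{8}{3} = \frac{3380}{3}$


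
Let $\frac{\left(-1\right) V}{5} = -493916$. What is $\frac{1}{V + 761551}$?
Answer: $\frac{1}{3231131} \approx 3.0949 \cdot 10^{-7}$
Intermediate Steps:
$V = 2469580$ ($V = \left(-5\right) \left(-493916\right) = 2469580$)
$\frac{1}{V + 761551} = \frac{1}{2469580 + 761551} = \frac{1}{3231131}$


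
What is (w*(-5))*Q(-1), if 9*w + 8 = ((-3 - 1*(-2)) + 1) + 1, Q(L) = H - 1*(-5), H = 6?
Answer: 385/9 ≈ 42.778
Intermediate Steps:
Q(L) = 11 (Q(L) = 6 - 1*(-5) = 6 + 5 = 11)
w = -7/9 (w = -8/9 + (((-3 - 1*(-2)) + 1) + 1)/9 = -8/9 + (((-3 + 2) + 1) + 1)/9 = -8/9 + ((-1 + 1) + 1)/9 = -8/9 + (0 + 1)/9 = -8/9 + (1/9)*1 = -8/9 + 1/9 = -7/9 ≈ -0.77778)
(w*(-5))*Q(-1) = -7/9*(-5)*11 = (35/9)*11 = 385/9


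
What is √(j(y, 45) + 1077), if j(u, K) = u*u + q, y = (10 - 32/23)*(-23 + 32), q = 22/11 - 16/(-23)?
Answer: √3746683/23 ≈ 84.158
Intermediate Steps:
q = 62/23 (q = 22*(1/11) - 16*(-1/23) = 2 + 16/23 = 62/23 ≈ 2.6957)
y = 1782/23 (y = (10 - 32*1/23)*9 = (10 - 32/23)*9 = (198/23)*9 = 1782/23 ≈ 77.478)
j(u, K) = 62/23 + u² (j(u, K) = u*u + 62/23 = u² + 62/23 = 62/23 + u²)
√(j(y, 45) + 1077) = √((62/23 + (1782/23)²) + 1077) = √((62/23 + 3175524/529) + 1077) = √(3176950/529 + 1077) = √(3746683/529) = √3746683/23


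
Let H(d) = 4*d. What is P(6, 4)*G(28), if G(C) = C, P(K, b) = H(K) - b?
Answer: 560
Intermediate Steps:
P(K, b) = -b + 4*K (P(K, b) = 4*K - b = -b + 4*K)
P(6, 4)*G(28) = (-1*4 + 4*6)*28 = (-4 + 24)*28 = 20*28 = 560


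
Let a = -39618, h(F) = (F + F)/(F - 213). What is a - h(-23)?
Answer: -4674947/118 ≈ -39618.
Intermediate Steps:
h(F) = 2*F/(-213 + F) (h(F) = (2*F)/(-213 + F) = 2*F/(-213 + F))
a - h(-23) = -39618 - 2*(-23)/(-213 - 23) = -39618 - 2*(-23)/(-236) = -39618 - 2*(-23)*(-1)/236 = -39618 - 1*23/118 = -39618 - 23/118 = -4674947/118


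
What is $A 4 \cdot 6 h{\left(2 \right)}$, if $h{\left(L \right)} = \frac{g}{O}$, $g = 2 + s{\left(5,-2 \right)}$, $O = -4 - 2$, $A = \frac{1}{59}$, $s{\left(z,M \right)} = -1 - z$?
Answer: $\frac{16}{59} \approx 0.27119$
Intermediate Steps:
$A = \frac{1}{59} \approx 0.016949$
$O = -6$
$g = -4$ ($g = 2 - 6 = -4$)
$h{\left(L \right)} = \frac{2}{3}$ ($h{\left(L \right)} = - \frac{4}{-6} = \left(-4\right) \left(- \frac{1}{6}\right) = \frac{2}{3}$)
$A 4 \cdot 6 h{\left(2 \right)} = \frac{4 \cdot 6}{59} \cdot \frac{2}{3} = \frac{1}{59} \cdot 24 \cdot \frac{2}{3} = \frac{24}{59} \cdot \frac{2}{3} = \frac{16}{59}$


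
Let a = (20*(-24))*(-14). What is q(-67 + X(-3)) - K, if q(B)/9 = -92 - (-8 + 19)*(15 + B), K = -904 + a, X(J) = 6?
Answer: -2090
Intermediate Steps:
a = 6720 (a = -480*(-14) = 6720)
K = 5816 (K = -904 + 6720 = 5816)
q(B) = -2313 - 99*B (q(B) = 9*(-92 - (-8 + 19)*(15 + B)) = 9*(-92 - 11*(15 + B)) = 9*(-92 - (165 + 11*B)) = 9*(-92 + (-165 - 11*B)) = 9*(-257 - 11*B) = -2313 - 99*B)
q(-67 + X(-3)) - K = (-2313 - 99*(-67 + 6)) - 1*5816 = (-2313 - 99*(-61)) - 5816 = (-2313 + 6039) - 5816 = 3726 - 5816 = -2090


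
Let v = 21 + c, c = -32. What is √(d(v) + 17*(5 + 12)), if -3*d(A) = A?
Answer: √2634/3 ≈ 17.108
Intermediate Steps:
v = -11 (v = 21 - 32 = -11)
d(A) = -A/3
√(d(v) + 17*(5 + 12)) = √(-⅓*(-11) + 17*(5 + 12)) = √(11/3 + 17*17) = √(11/3 + 289) = √(878/3) = √2634/3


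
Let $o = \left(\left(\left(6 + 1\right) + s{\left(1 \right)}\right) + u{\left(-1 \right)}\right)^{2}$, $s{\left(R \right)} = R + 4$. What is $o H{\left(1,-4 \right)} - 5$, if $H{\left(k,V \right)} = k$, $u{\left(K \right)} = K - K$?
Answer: $139$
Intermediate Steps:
$u{\left(K \right)} = 0$
$s{\left(R \right)} = 4 + R$
$o = 144$ ($o = \left(\left(\left(6 + 1\right) + \left(4 + 1\right)\right) + 0\right)^{2} = \left(\left(7 + 5\right) + 0\right)^{2} = \left(12 + 0\right)^{2} = 12^{2} = 144$)
$o H{\left(1,-4 \right)} - 5 = 144 \cdot 1 - 5 = 144 + \left(-12 + 7\right) = 144 - 5 = 139$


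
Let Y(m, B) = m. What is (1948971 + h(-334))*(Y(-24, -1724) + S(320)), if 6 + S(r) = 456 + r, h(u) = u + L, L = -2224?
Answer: 1452024098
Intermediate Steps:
h(u) = -2224 + u (h(u) = u - 2224 = -2224 + u)
S(r) = 450 + r (S(r) = -6 + (456 + r) = 450 + r)
(1948971 + h(-334))*(Y(-24, -1724) + S(320)) = (1948971 + (-2224 - 334))*(-24 + (450 + 320)) = (1948971 - 2558)*(-24 + 770) = 1946413*746 = 1452024098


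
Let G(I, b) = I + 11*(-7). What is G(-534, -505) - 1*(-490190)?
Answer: 489579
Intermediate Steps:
G(I, b) = -77 + I (G(I, b) = I - 77 = -77 + I)
G(-534, -505) - 1*(-490190) = (-77 - 534) - 1*(-490190) = -611 + 490190 = 489579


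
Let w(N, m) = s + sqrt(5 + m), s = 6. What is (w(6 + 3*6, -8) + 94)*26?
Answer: 2600 + 26*I*sqrt(3) ≈ 2600.0 + 45.033*I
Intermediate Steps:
w(N, m) = 6 + sqrt(5 + m)
(w(6 + 3*6, -8) + 94)*26 = ((6 + sqrt(5 - 8)) + 94)*26 = ((6 + sqrt(-3)) + 94)*26 = ((6 + I*sqrt(3)) + 94)*26 = (100 + I*sqrt(3))*26 = 2600 + 26*I*sqrt(3)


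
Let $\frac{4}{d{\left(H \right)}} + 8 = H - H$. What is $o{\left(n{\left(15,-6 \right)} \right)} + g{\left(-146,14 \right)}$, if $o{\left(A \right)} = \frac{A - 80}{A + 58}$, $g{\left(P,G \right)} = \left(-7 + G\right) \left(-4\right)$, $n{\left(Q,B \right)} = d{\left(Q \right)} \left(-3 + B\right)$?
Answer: $- \frac{3651}{125} \approx -29.208$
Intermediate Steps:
$d{\left(H \right)} = - \frac{1}{2}$ ($d{\left(H \right)} = \frac{4}{-8 + \left(H - H\right)} = \frac{4}{-8 + 0} = \frac{4}{-8} = 4 \left(- \frac{1}{8}\right) = - \frac{1}{2}$)
$n{\left(Q,B \right)} = \frac{3}{2} - \frac{B}{2}$ ($n{\left(Q,B \right)} = - \frac{-3 + B}{2} = \frac{3}{2} - \frac{B}{2}$)
$g{\left(P,G \right)} = 28 - 4 G$
$o{\left(A \right)} = \frac{-80 + A}{58 + A}$
$o{\left(n{\left(15,-6 \right)} \right)} + g{\left(-146,14 \right)} = \frac{-80 + \left(\frac{3}{2} - -3\right)}{58 + \left(\frac{3}{2} - -3\right)} + \left(28 - 56\right) = \frac{-80 + \left(\frac{3}{2} + 3\right)}{58 + \left(\frac{3}{2} + 3\right)} + \left(28 - 56\right) = \frac{-80 + \frac{9}{2}}{58 + \frac{9}{2}} - 28 = \frac{1}{\frac{125}{2}} \left(- \frac{151}{2}\right) - 28 = \frac{2}{125} \left(- \frac{151}{2}\right) - 28 = - \frac{151}{125} - 28 = - \frac{3651}{125}$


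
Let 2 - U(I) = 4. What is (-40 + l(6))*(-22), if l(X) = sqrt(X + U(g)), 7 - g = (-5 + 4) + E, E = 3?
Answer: 836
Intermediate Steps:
g = 5 (g = 7 - ((-5 + 4) + 3) = 7 - (-1 + 3) = 7 - 1*2 = 7 - 2 = 5)
U(I) = -2 (U(I) = 2 - 1*4 = 2 - 4 = -2)
l(X) = sqrt(-2 + X) (l(X) = sqrt(X - 2) = sqrt(-2 + X))
(-40 + l(6))*(-22) = (-40 + sqrt(-2 + 6))*(-22) = (-40 + sqrt(4))*(-22) = (-40 + 2)*(-22) = -38*(-22) = 836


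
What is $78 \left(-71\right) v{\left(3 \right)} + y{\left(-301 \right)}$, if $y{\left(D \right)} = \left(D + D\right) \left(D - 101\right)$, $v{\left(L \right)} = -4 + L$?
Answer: $247542$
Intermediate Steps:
$y{\left(D \right)} = 2 D \left(-101 + D\right)$
$78 \left(-71\right) v{\left(3 \right)} + y{\left(-301 \right)} = 78 \left(-71\right) \left(-4 + 3\right) + 2 \left(-301\right) \left(-101 - 301\right) = \left(-5538\right) \left(-1\right) + 2 \left(-301\right) \left(-402\right) = 5538 + 242004 = 247542$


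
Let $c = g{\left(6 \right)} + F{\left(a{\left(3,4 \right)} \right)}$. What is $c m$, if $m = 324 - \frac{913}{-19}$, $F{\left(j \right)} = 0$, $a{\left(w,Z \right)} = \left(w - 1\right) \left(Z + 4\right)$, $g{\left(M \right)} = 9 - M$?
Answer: $\frac{21207}{19} \approx 1116.2$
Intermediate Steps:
$a{\left(w,Z \right)} = \left(-1 + w\right) \left(4 + Z\right)$
$c = 3$ ($c = \left(9 - 6\right) + 0 = 3 + 0 = 3$)
$m = \frac{7069}{19}$ ($m = 324 - - \frac{913}{19} = 324 + \frac{913}{19} = \frac{7069}{19} \approx 372.05$)
$c m = 3 \cdot \frac{7069}{19} = \frac{21207}{19}$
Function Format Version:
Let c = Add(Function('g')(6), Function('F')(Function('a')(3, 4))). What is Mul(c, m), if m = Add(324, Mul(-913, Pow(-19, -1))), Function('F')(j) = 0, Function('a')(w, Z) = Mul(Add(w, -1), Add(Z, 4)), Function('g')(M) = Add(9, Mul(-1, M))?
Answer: Rational(21207, 19) ≈ 1116.2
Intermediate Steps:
Function('a')(w, Z) = Mul(Add(-1, w), Add(4, Z))
c = 3 (c = Add(Add(9, Mul(-1, 6)), 0) = Add(Add(9, -6), 0) = Add(3, 0) = 3)
m = Rational(7069, 19) (m = Add(324, Mul(-913, Rational(-1, 19))) = Add(324, Rational(913, 19)) = Rational(7069, 19) ≈ 372.05)
Mul(c, m) = Mul(3, Rational(7069, 19)) = Rational(21207, 19)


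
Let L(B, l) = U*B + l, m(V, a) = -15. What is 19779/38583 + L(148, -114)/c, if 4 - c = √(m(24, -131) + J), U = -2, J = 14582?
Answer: 117026783/187140411 + 410*√14567/14551 ≈ 4.0261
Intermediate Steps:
L(B, l) = l - 2*B (L(B, l) = -2*B + l = l - 2*B)
c = 4 - √14567 (c = 4 - √(-15 + 14582) = 4 - √14567 ≈ -116.69)
19779/38583 + L(148, -114)/c = 19779/38583 + (-114 - 2*148)/(4 - √14567) = 19779*(1/38583) + (-114 - 296)/(4 - √14567) = 6593/12861 - 410/(4 - √14567)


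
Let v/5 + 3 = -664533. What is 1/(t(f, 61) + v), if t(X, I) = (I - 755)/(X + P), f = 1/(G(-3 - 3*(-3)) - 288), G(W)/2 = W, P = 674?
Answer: -186023/618095093184 ≈ -3.0096e-7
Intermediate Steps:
G(W) = 2*W
v = -3322680 (v = -15 + 5*(-664533) = -15 - 3322665 = -3322680)
f = -1/276 (f = 1/(2*(-3 - 3*(-3)) - 288) = 1/(2*(-3 + 9) - 288) = 1/(2*6 - 288) = 1/(12 - 288) = 1/(-276) = -1/276 ≈ -0.0036232)
t(X, I) = (-755 + I)/(674 + X) (t(X, I) = (I - 755)/(X + 674) = (-755 + I)/(674 + X))
1/(t(f, 61) + v) = 1/((-755 + 61)/(674 - 1/276) - 3322680) = 1/(-694/(186023/276) - 3322680) = 1/((276/186023)*(-694) - 3322680) = 1/(-191544/186023 - 3322680) = 1/(-618095093184/186023) = -186023/618095093184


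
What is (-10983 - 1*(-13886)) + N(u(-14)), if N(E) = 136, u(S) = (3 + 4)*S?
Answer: 3039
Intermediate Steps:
u(S) = 7*S
(-10983 - 1*(-13886)) + N(u(-14)) = (-10983 - 1*(-13886)) + 136 = (-10983 + 13886) + 136 = 2903 + 136 = 3039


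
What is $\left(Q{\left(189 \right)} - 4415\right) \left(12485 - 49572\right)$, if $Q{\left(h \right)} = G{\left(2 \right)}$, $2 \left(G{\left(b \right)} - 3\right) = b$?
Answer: $163590757$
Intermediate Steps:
$G{\left(b \right)} = 3 + \frac{b}{2}$
$Q{\left(h \right)} = 4$ ($Q{\left(h \right)} = 3 + \frac{1}{2} \cdot 2 = 3 + 1 = 4$)
$\left(Q{\left(189 \right)} - 4415\right) \left(12485 - 49572\right) = \left(4 - 4415\right) \left(12485 - 49572\right) = \left(-4411\right) \left(-37087\right) = 163590757$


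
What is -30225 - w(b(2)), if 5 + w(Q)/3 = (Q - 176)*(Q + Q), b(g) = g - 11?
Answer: -40200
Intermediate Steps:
b(g) = -11 + g
w(Q) = -15 + 6*Q*(-176 + Q) (w(Q) = -15 + 3*((Q - 176)*(Q + Q)) = -15 + 3*((-176 + Q)*(2*Q)) = -15 + 3*(2*Q*(-176 + Q)) = -15 + 6*Q*(-176 + Q))
-30225 - w(b(2)) = -30225 - (-15 - 1056*(-11 + 2) + 6*(-11 + 2)²) = -30225 - (-15 - 1056*(-9) + 6*(-9)²) = -30225 - (-15 + 9504 + 6*81) = -30225 - (-15 + 9504 + 486) = -30225 - 1*9975 = -30225 - 9975 = -40200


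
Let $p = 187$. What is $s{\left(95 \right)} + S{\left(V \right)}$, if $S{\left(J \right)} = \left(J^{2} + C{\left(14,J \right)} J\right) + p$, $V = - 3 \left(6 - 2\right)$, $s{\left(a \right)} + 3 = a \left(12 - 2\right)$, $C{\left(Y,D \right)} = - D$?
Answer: $1134$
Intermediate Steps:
$s{\left(a \right)} = -3 + 10 a$ ($s{\left(a \right)} = -3 + a \left(12 - 2\right) = -3 + a 10 = -3 + 10 a$)
$V = -12$ ($V = \left(-3\right) 4 = -12$)
$S{\left(J \right)} = 187$ ($S{\left(J \right)} = \left(J^{2} + - J J\right) + 187 = \left(J^{2} - J^{2}\right) + 187 = 0 + 187 = 187$)
$s{\left(95 \right)} + S{\left(V \right)} = \left(-3 + 10 \cdot 95\right) + 187 = \left(-3 + 950\right) + 187 = 947 + 187 = 1134$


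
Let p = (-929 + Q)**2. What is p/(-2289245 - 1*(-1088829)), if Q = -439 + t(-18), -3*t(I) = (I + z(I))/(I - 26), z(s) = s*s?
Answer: -902702025/581001344 ≈ -1.5537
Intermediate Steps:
z(s) = s**2
t(I) = -(I + I**2)/(3*(-26 + I)) (t(I) = -(I + I**2)/(3*(I - 26)) = -(I + I**2)/(3*(-26 + I)))
Q = -9607/22 (Q = -439 + (1/3)*(-18)*(-1 - 1*(-18))/(-26 - 18) = -439 + (1/3)*(-18)*(-1 + 18)/(-44) = -439 + (1/3)*(-18)*(-1/44)*17 = -439 + 51/22 = -9607/22 ≈ -436.68)
p = 902702025/484 (p = (-929 - 9607/22)**2 = (-30045/22)**2 = 902702025/484 ≈ 1.8651e+6)
p/(-2289245 - 1*(-1088829)) = 902702025/(484*(-2289245 - 1*(-1088829))) = 902702025/(484*(-2289245 + 1088829)) = (902702025/484)/(-1200416) = (902702025/484)*(-1/1200416) = -902702025/581001344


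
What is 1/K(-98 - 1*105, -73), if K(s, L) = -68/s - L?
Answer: 203/14887 ≈ 0.013636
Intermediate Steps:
K(s, L) = -L - 68/s
1/K(-98 - 1*105, -73) = 1/(-1*(-73) - 68/(-98 - 1*105)) = 1/(73 - 68/(-98 - 105)) = 1/(73 - 68/(-203)) = 1/(73 - 68*(-1/203)) = 1/(73 + 68/203) = 1/(14887/203) = 203/14887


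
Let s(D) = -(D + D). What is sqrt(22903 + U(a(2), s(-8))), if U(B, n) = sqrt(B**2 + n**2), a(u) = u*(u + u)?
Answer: sqrt(22903 + 8*sqrt(5)) ≈ 151.40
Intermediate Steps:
s(D) = -2*D
a(u) = 2*u**2 (a(u) = u*(2*u) = 2*u**2)
sqrt(22903 + U(a(2), s(-8))) = sqrt(22903 + sqrt((2*2**2)**2 + (-2*(-8))**2)) = sqrt(22903 + sqrt((2*4)**2 + 16**2)) = sqrt(22903 + sqrt(8**2 + 256)) = sqrt(22903 + sqrt(64 + 256)) = sqrt(22903 + sqrt(320)) = sqrt(22903 + 8*sqrt(5))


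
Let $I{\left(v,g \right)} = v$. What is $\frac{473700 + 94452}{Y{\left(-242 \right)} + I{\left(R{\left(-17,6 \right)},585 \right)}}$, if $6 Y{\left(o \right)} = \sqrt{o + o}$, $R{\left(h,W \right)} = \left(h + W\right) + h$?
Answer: $- \frac{143174304}{7177} - \frac{18749016 i}{7177} \approx -19949.0 - 2612.4 i$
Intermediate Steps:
$R{\left(h,W \right)} = W + 2 h$ ($R{\left(h,W \right)} = \left(W + h\right) + h = W + 2 h$)
$Y{\left(o \right)} = \frac{\sqrt{2} \sqrt{o}}{6}$ ($Y{\left(o \right)} = \frac{\sqrt{o + o}}{6} = \frac{\sqrt{2 o}}{6} = \frac{\sqrt{2} \sqrt{o}}{6}$)
$\frac{473700 + 94452}{Y{\left(-242 \right)} + I{\left(R{\left(-17,6 \right)},585 \right)}} = \frac{473700 + 94452}{\frac{\sqrt{2} \sqrt{-242}}{6} + \left(6 + 2 \left(-17\right)\right)} = \frac{568152}{\frac{\sqrt{2} \cdot 11 i \sqrt{2}}{6} + \left(6 - 34\right)} = \frac{568152}{\frac{11 i}{3} - 28} = \frac{568152}{-28 + \frac{11 i}{3}} = 568152 \frac{9 \left(-28 - \frac{11 i}{3}\right)}{7177} = \frac{5113368 \left(-28 - \frac{11 i}{3}\right)}{7177}$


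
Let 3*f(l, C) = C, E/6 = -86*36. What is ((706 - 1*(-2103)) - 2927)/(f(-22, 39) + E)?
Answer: 118/18563 ≈ 0.0063567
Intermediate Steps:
E = -18576 (E = 6*(-86*36) = 6*(-3096) = -18576)
f(l, C) = C/3
((706 - 1*(-2103)) - 2927)/(f(-22, 39) + E) = ((706 - 1*(-2103)) - 2927)/((1/3)*39 - 18576) = ((706 + 2103) - 2927)/(13 - 18576) = (2809 - 2927)/(-18563) = -118*(-1/18563) = 118/18563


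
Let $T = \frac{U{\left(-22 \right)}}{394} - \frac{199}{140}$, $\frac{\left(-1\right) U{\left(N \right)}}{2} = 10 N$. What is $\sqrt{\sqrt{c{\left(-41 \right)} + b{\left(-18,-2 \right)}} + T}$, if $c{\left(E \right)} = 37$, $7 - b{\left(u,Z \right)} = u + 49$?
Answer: $\frac{\sqrt{-57938685 + 190164100 \sqrt{13}}}{13790} \approx 1.8168$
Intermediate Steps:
$U{\left(N \right)} = - 20 N$ ($U{\left(N \right)} = - 2 \cdot 10 N = - 20 N$)
$T = - \frac{8403}{27580}$ ($T = \frac{\left(-20\right) \left(-22\right)}{394} - \frac{199}{140} = 440 \cdot \frac{1}{394} - \frac{199}{140} = \frac{220}{197} - \frac{199}{140} = - \frac{8403}{27580} \approx -0.30468$)
$b{\left(u,Z \right)} = -42 - u$ ($b{\left(u,Z \right)} = 7 - \left(u + 49\right) = 7 - \left(49 + u\right) = -42 - u$)
$\sqrt{\sqrt{c{\left(-41 \right)} + b{\left(-18,-2 \right)}} + T} = \sqrt{\sqrt{37 - 24} - \frac{8403}{27580}} = \sqrt{\sqrt{13} - \frac{8403}{27580}} = \sqrt{- \frac{8403}{27580} + \sqrt{13}}$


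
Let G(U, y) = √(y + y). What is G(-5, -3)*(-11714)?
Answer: -11714*I*√6 ≈ -28693.0*I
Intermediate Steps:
G(U, y) = √2*√y (G(U, y) = √(2*y) = √2*√y)
G(-5, -3)*(-11714) = (√2*√(-3))*(-11714) = (√2*(I*√3))*(-11714) = (I*√6)*(-11714) = -11714*I*√6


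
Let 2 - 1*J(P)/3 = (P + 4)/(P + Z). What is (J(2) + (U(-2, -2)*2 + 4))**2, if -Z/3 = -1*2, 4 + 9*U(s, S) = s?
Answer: 5929/144 ≈ 41.174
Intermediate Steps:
U(s, S) = -4/9 + s/9
Z = 6 (Z = -(-3)*2 = -3*(-2) = 6)
J(P) = 6 - 3*(4 + P)/(6 + P) (J(P) = 6 - 3*(P + 4)/(P + 6) = 6 - 3*(4 + P)/(6 + P))
(J(2) + (U(-2, -2)*2 + 4))**2 = (3*(8 + 2)/(6 + 2) + ((-4/9 + (1/9)*(-2))*2 + 4))**2 = (3*10/8 + ((-4/9 - 2/9)*2 + 4))**2 = (3*(1/8)*10 + (-2/3*2 + 4))**2 = (15/4 + (-4/3 + 4))**2 = (15/4 + 8/3)**2 = (77/12)**2 = 5929/144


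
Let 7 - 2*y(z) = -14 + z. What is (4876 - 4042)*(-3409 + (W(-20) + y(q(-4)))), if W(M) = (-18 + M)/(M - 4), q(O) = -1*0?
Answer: -5666057/2 ≈ -2.8330e+6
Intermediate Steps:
q(O) = 0
W(M) = (-18 + M)/(-4 + M)
y(z) = 21/2 - z/2 (y(z) = 7/2 - (-14 + z)/2 = 7/2 + (7 - z/2) = 21/2 - z/2)
(4876 - 4042)*(-3409 + (W(-20) + y(q(-4)))) = (4876 - 4042)*(-3409 + ((-18 - 20)/(-4 - 20) + (21/2 - 1/2*0))) = 834*(-3409 + (-38/(-24) + (21/2 + 0))) = 834*(-3409 + (-1/24*(-38) + 21/2)) = 834*(-3409 + (19/12 + 21/2)) = 834*(-3409 + 145/12) = 834*(-40763/12) = -5666057/2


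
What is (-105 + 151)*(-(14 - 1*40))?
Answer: 1196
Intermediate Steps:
(-105 + 151)*(-(14 - 1*40)) = 46*(-(14 - 40)) = 46*(-1*(-26)) = 46*26 = 1196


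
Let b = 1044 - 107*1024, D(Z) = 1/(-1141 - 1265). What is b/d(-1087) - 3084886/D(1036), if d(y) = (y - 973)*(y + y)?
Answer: 8310009329963629/1119610 ≈ 7.4222e+9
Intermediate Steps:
D(Z) = -1/2406 (D(Z) = 1/(-2406) = -1/2406)
b = -108524 (b = 1044 - 109568 = -108524)
d(y) = 2*y*(-973 + y) (d(y) = (-973 + y)*(2*y) = 2*y*(-973 + y))
b/d(-1087) - 3084886/D(1036) = -108524*(-1/(2174*(-973 - 1087))) - 3084886/(-1/2406) = -108524/(2*(-1087)*(-2060)) - 3084886*(-2406) = -108524/4478440 + 7422235716 = -108524*1/4478440 + 7422235716 = -27131/1119610 + 7422235716 = 8310009329963629/1119610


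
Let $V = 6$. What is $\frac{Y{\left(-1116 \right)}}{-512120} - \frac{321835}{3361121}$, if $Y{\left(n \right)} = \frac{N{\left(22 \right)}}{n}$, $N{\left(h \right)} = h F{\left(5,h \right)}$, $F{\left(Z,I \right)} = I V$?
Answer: $- \frac{7663636823659}{80040323823180} \approx -0.095747$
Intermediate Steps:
$F{\left(Z,I \right)} = 6 I$ ($F{\left(Z,I \right)} = I 6 = 6 I$)
$N{\left(h \right)} = 6 h^{2}$ ($N{\left(h \right)} = h 6 h = 6 h^{2}$)
$Y{\left(n \right)} = \frac{2904}{n}$ ($Y{\left(n \right)} = \frac{6 \cdot 22^{2}}{n} = \frac{6 \cdot 484}{n} = \frac{2904}{n}$)
$\frac{Y{\left(-1116 \right)}}{-512120} - \frac{321835}{3361121} = \frac{2904 \frac{1}{-1116}}{-512120} - \frac{321835}{3361121} = 2904 \left(- \frac{1}{1116}\right) \left(- \frac{1}{512120}\right) - \frac{321835}{3361121} = \left(- \frac{242}{93}\right) \left(- \frac{1}{512120}\right) - \frac{321835}{3361121} = \frac{121}{23813580} - \frac{321835}{3361121} = - \frac{7663636823659}{80040323823180}$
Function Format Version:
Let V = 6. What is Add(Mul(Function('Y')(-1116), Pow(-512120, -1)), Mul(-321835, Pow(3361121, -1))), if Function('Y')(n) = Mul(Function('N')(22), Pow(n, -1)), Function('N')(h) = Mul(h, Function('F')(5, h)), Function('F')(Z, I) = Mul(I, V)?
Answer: Rational(-7663636823659, 80040323823180) ≈ -0.095747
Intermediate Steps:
Function('F')(Z, I) = Mul(6, I) (Function('F')(Z, I) = Mul(I, 6) = Mul(6, I))
Function('N')(h) = Mul(6, Pow(h, 2)) (Function('N')(h) = Mul(h, Mul(6, h)) = Mul(6, Pow(h, 2)))
Function('Y')(n) = Mul(2904, Pow(n, -1)) (Function('Y')(n) = Mul(Mul(6, Pow(22, 2)), Pow(n, -1)) = Mul(Mul(6, 484), Pow(n, -1)) = Mul(2904, Pow(n, -1)))
Add(Mul(Function('Y')(-1116), Pow(-512120, -1)), Mul(-321835, Pow(3361121, -1))) = Add(Mul(Mul(2904, Pow(-1116, -1)), Pow(-512120, -1)), Mul(-321835, Pow(3361121, -1))) = Add(Mul(Mul(2904, Rational(-1, 1116)), Rational(-1, 512120)), Mul(-321835, Rational(1, 3361121))) = Add(Mul(Rational(-242, 93), Rational(-1, 512120)), Rational(-321835, 3361121)) = Add(Rational(121, 23813580), Rational(-321835, 3361121)) = Rational(-7663636823659, 80040323823180)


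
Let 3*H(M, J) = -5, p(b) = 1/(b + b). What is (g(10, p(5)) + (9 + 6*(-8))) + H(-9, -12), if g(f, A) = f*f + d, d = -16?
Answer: 130/3 ≈ 43.333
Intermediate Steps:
p(b) = 1/(2*b)
H(M, J) = -5/3 (H(M, J) = (⅓)*(-5) = -5/3)
g(f, A) = -16 + f² (g(f, A) = f*f - 16 = f² - 16 = -16 + f²)
(g(10, p(5)) + (9 + 6*(-8))) + H(-9, -12) = ((-16 + 10²) + (9 + 6*(-8))) - 5/3 = ((-16 + 100) + (9 - 48)) - 5/3 = (84 - 39) - 5/3 = 45 - 5/3 = 130/3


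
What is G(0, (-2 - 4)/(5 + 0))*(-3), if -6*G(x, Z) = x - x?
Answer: 0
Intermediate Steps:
G(x, Z) = 0 (G(x, Z) = -(x - x)/6 = -1/6*0 = 0)
G(0, (-2 - 4)/(5 + 0))*(-3) = 0*(-3) = 0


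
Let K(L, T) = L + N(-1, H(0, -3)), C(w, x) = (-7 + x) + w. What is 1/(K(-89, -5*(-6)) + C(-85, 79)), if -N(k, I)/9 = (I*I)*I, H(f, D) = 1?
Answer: -1/111 ≈ -0.0090090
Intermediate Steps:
C(w, x) = -7 + w + x
N(k, I) = -9*I³ (N(k, I) = -9*I*I*I = -9*I²*I = -9*I³)
K(L, T) = -9 + L (K(L, T) = L - 9*1³ = L - 9*1 = L - 9 = -9 + L)
1/(K(-89, -5*(-6)) + C(-85, 79)) = 1/((-9 - 89) + (-7 - 85 + 79)) = 1/(-98 - 13) = 1/(-111) = -1/111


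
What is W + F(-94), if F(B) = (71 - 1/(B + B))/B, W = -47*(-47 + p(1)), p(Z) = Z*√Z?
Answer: 38193515/17672 ≈ 2161.2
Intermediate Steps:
p(Z) = Z^(3/2)
W = 2162 (W = -47*(-47 + 1^(3/2)) = -47*(-47 + 1) = -47*(-46) = 2162)
F(B) = (71 - 1/(2*B))/B
W + F(-94) = 2162 + (½)*(-1 + 142*(-94))/(-94)² = 2162 + (½)*(1/8836)*(-1 - 13348) = 2162 + (½)*(1/8836)*(-13349) = 2162 - 13349/17672 = 38193515/17672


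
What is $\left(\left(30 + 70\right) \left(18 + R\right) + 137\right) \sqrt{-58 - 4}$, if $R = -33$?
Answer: $- 1363 i \sqrt{62} \approx - 10732.0 i$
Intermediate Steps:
$\left(\left(30 + 70\right) \left(18 + R\right) + 137\right) \sqrt{-58 - 4} = \left(\left(30 + 70\right) \left(18 - 33\right) + 137\right) \sqrt{-58 - 4} = \left(100 \left(-15\right) + 137\right) \sqrt{-62} = \left(-1500 + 137\right) i \sqrt{62} = - 1363 i \sqrt{62}$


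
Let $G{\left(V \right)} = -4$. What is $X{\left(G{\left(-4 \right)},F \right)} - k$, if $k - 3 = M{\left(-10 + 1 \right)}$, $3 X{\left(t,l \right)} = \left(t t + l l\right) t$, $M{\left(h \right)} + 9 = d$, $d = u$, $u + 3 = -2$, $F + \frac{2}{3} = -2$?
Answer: $- \frac{535}{27} \approx -19.815$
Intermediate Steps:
$F = - \frac{8}{3}$ ($F = - \frac{2}{3} - 2 = - \frac{8}{3} \approx -2.6667$)
$u = -5$ ($u = -3 - 2 = -5$)
$d = -5$
$M{\left(h \right)} = -14$ ($M{\left(h \right)} = -9 - 5 = -14$)
$X{\left(t,l \right)} = \frac{t \left(l^{2} + t^{2}\right)}{3}$ ($X{\left(t,l \right)} = \frac{\left(t t + l l\right) t}{3} = \frac{\left(t^{2} + l^{2}\right) t}{3} = \frac{\left(l^{2} + t^{2}\right) t}{3} = \frac{t \left(l^{2} + t^{2}\right)}{3}$)
$k = -11$ ($k = 3 - 14 = -11$)
$X{\left(G{\left(-4 \right)},F \right)} - k = \frac{1}{3} \left(-4\right) \left(\left(- \frac{8}{3}\right)^{2} + \left(-4\right)^{2}\right) - -11 = \frac{1}{3} \left(-4\right) \left(\frac{64}{9} + 16\right) + 11 = \frac{1}{3} \left(-4\right) \frac{208}{9} + 11 = - \frac{832}{27} + 11 = - \frac{535}{27}$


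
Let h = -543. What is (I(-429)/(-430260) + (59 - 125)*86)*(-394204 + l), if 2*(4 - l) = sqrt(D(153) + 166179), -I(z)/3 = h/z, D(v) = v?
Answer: 2294429754510090/1025453 + 116409424379*sqrt(41583)/20509060 ≈ 2.2386e+9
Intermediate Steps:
I(z) = 1629/z (I(z) = -(-1629)/z = 1629/z)
l = 4 - sqrt(41583) (l = 4 - sqrt(153 + 166179)/2 = 4 - sqrt(41583) ≈ -199.92)
(I(-429)/(-430260) + (59 - 125)*86)*(-394204 + l) = ((1629/(-429))/(-430260) + (59 - 125)*86)*(-394204 + (4 - sqrt(41583))) = ((1629*(-1/429))*(-1/430260) - 66*86)*(-394200 - sqrt(41583)) = (-543/143*(-1/430260) - 5676)*(-394200 - sqrt(41583)) = (181/20509060 - 5676)*(-394200 - sqrt(41583)) = -116409424379*(-394200 - sqrt(41583))/20509060 = 2294429754510090/1025453 + 116409424379*sqrt(41583)/20509060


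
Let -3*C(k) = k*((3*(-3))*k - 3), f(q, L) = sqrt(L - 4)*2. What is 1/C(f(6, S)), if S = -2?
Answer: -sqrt(6)/(-12*I + 72*sqrt(6)) ≈ -0.013825 - 0.00094066*I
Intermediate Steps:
f(q, L) = 2*sqrt(-4 + L) (f(q, L) = sqrt(-4 + L)*2 = 2*sqrt(-4 + L))
C(k) = -k*(-3 - 9*k)/3 (C(k) = -k*((3*(-3))*k - 3)/3 = -k*(-9*k - 3)/3 = -k*(-3 - 9*k)/3)
1/C(f(6, S)) = 1/((2*sqrt(-4 - 2))*(1 + 3*(2*sqrt(-4 - 2)))) = 1/((2*sqrt(-6))*(1 + 3*(2*sqrt(-6)))) = 1/((2*(I*sqrt(6)))*(1 + 3*(2*(I*sqrt(6))))) = 1/((2*I*sqrt(6))*(1 + 3*(2*I*sqrt(6)))) = 1/((2*I*sqrt(6))*(1 + 6*I*sqrt(6))) = 1/(2*I*sqrt(6)*(1 + 6*I*sqrt(6))) = -I*sqrt(6)/(12*(1 + 6*I*sqrt(6)))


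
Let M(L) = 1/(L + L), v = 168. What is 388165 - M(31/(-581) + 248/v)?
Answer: 1925296657/4960 ≈ 3.8816e+5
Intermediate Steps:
M(L) = 1/(2*L)
388165 - M(31/(-581) + 248/v) = 388165 - 1/(2*(31/(-581) + 248/168)) = 388165 - 1/(2*(31*(-1/581) + 248*(1/168))) = 388165 - 1/(2*(-31/581 + 31/21)) = 388165 - 1/(2*2480/1743) = 388165 - 1743/(2*2480) = 388165 - 1*1743/4960 = 388165 - 1743/4960 = 1925296657/4960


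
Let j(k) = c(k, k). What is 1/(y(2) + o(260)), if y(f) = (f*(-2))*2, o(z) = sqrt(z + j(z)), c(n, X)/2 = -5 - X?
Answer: -4/167 - 3*I*sqrt(30)/334 ≈ -0.023952 - 0.049197*I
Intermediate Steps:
c(n, X) = -10 - 2*X (c(n, X) = 2*(-5 - X) = -10 - 2*X)
j(k) = -10 - 2*k
o(z) = sqrt(-10 - z) (o(z) = sqrt(z + (-10 - 2*z)) = sqrt(-10 - z))
y(f) = -4*f (y(f) = -2*f*2 = -4*f)
1/(y(2) + o(260)) = 1/(-4*2 + sqrt(-10 - 1*260)) = 1/(-8 + sqrt(-10 - 260)) = 1/(-8 + sqrt(-270)) = 1/(-8 + 3*I*sqrt(30))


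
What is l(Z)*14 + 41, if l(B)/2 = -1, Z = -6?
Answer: 13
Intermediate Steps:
l(B) = -2 (l(B) = 2*(-1) = -2)
l(Z)*14 + 41 = -2*14 + 41 = -28 + 41 = 13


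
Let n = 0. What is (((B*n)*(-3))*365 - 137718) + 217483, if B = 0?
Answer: 79765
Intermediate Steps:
(((B*n)*(-3))*365 - 137718) + 217483 = (((0*0)*(-3))*365 - 137718) + 217483 = ((0*(-3))*365 - 137718) + 217483 = (0*365 - 137718) + 217483 = (0 - 137718) + 217483 = -137718 + 217483 = 79765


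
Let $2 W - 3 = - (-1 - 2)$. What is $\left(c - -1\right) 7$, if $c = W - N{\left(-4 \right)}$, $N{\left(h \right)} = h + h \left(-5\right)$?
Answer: $-84$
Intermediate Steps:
$W = 3$ ($W = \frac{3}{2} + \frac{\left(-1\right) \left(-1 - 2\right)}{2} = \frac{3}{2} + \frac{\left(-1\right) \left(-3\right)}{2} = \frac{3}{2} + \frac{1}{2} \cdot 3 = \frac{3}{2} + \frac{3}{2} = 3$)
$N{\left(h \right)} = - 4 h$ ($N{\left(h \right)} = h - 5 h = - 4 h$)
$c = -13$ ($c = 3 - \left(-4\right) \left(-4\right) = 3 - 16 = -13$)
$\left(c - -1\right) 7 = \left(-13 - -1\right) 7 = \left(-13 + 1\right) 7 = \left(-12\right) 7 = -84$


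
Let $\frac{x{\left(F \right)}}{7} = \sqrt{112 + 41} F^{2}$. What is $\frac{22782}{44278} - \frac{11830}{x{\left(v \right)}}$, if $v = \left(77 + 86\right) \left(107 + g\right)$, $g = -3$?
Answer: $\frac{11391}{22139} - \frac{5 \sqrt{17}}{43360608} \approx 0.51452$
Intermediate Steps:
$v = 16952$ ($v = \left(77 + 86\right) \left(107 - 3\right) = 163 \cdot 104 = 16952$)
$x{\left(F \right)} = 21 \sqrt{17} F^{2}$ ($x{\left(F \right)} = 7 \sqrt{112 + 41} F^{2} = 7 \sqrt{153} F^{2} = 7 \cdot 3 \sqrt{17} F^{2} = 21 \sqrt{17} F^{2}$)
$\frac{22782}{44278} - \frac{11830}{x{\left(v \right)}} = \frac{22782}{44278} - \frac{11830}{21 \sqrt{17} \cdot 16952^{2}} = 22782 \cdot \frac{1}{44278} - \frac{11830}{21 \sqrt{17} \cdot 287370304} = \frac{11391}{22139} - \frac{11830}{6034776384 \sqrt{17}} = \frac{11391}{22139} - 11830 \frac{\sqrt{17}}{102591198528} = \frac{11391}{22139} - \frac{5 \sqrt{17}}{43360608}$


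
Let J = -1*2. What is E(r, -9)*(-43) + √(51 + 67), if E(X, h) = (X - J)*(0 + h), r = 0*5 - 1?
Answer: 387 + √118 ≈ 397.86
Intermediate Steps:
J = -2
r = -1 (r = 0 - 1 = -1)
E(X, h) = h*(2 + X) (E(X, h) = (X - 1*(-2))*(0 + h) = (X + 2)*h = (2 + X)*h = h*(2 + X))
E(r, -9)*(-43) + √(51 + 67) = -9*(2 - 1)*(-43) + √(51 + 67) = -9*1*(-43) + √118 = -9*(-43) + √118 = 387 + √118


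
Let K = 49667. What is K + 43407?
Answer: 93074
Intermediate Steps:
K + 43407 = 49667 + 43407 = 93074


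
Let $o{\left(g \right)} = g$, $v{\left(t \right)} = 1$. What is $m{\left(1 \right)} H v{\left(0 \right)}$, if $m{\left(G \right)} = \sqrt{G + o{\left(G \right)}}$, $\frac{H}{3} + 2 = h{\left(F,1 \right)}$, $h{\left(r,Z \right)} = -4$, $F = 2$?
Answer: $- 18 \sqrt{2} \approx -25.456$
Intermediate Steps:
$H = -18$ ($H = -6 + 3 \left(-4\right) = -6 - 12 = -18$)
$m{\left(G \right)} = \sqrt{2} \sqrt{G}$ ($m{\left(G \right)} = \sqrt{G + G} = \sqrt{2 G} = \sqrt{2} \sqrt{G}$)
$m{\left(1 \right)} H v{\left(0 \right)} = \sqrt{2} \sqrt{1} \left(-18\right) 1 = \sqrt{2} \cdot 1 \left(-18\right) 1 = \sqrt{2} \left(-18\right) 1 = - 18 \sqrt{2} \cdot 1 = - 18 \sqrt{2}$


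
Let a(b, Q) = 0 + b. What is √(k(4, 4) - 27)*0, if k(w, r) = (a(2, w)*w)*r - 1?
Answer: 0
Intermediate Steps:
a(b, Q) = b
k(w, r) = -1 + 2*r*w (k(w, r) = (2*w)*r - 1 = 2*r*w - 1 = -1 + 2*r*w)
√(k(4, 4) - 27)*0 = √((-1 + 2*4*4) - 27)*0 = √((-1 + 32) - 27)*0 = √(31 - 27)*0 = √4*0 = 2*0 = 0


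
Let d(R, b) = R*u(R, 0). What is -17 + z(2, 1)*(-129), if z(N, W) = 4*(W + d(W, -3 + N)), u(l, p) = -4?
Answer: 1531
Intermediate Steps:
d(R, b) = -4*R (d(R, b) = R*(-4) = -4*R)
z(N, W) = -12*W (z(N, W) = 4*(W - 4*W) = 4*(-3*W) = -12*W)
-17 + z(2, 1)*(-129) = -17 - 12*1*(-129) = -17 - 12*(-129) = -17 + 1548 = 1531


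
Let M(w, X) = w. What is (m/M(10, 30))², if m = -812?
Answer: 164836/25 ≈ 6593.4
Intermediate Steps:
(m/M(10, 30))² = (-812/10)² = (-812*⅒)² = (-406/5)² = 164836/25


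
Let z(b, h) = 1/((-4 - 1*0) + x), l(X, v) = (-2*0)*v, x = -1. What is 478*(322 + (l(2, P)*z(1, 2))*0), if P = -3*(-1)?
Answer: 153916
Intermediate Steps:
P = 3
l(X, v) = 0 (l(X, v) = 0*v = 0)
z(b, h) = -⅕ (z(b, h) = 1/((-4 - 1*0) - 1) = 1/((-4 + 0) - 1) = 1/(-4 - 1) = 1/(-5) = -⅕)
478*(322 + (l(2, P)*z(1, 2))*0) = 478*(322 + (0*(-⅕))*0) = 478*(322 + 0*0) = 478*(322 + 0) = 478*322 = 153916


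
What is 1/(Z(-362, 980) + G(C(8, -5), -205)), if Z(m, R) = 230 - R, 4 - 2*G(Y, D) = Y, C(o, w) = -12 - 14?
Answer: -1/735 ≈ -0.0013605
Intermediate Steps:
C(o, w) = -26
G(Y, D) = 2 - Y/2
1/(Z(-362, 980) + G(C(8, -5), -205)) = 1/((230 - 1*980) + (2 - ½*(-26))) = 1/((230 - 980) + (2 + 13)) = 1/(-750 + 15) = 1/(-735) = -1/735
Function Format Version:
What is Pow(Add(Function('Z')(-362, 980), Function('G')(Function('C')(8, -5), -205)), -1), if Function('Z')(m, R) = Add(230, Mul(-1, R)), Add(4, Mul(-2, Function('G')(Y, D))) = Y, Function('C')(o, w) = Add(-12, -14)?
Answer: Rational(-1, 735) ≈ -0.0013605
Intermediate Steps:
Function('C')(o, w) = -26
Function('G')(Y, D) = Add(2, Mul(Rational(-1, 2), Y))
Pow(Add(Function('Z')(-362, 980), Function('G')(Function('C')(8, -5), -205)), -1) = Pow(Add(Add(230, Mul(-1, 980)), Add(2, Mul(Rational(-1, 2), -26))), -1) = Pow(Add(Add(230, -980), Add(2, 13)), -1) = Pow(Add(-750, 15), -1) = Pow(-735, -1) = Rational(-1, 735)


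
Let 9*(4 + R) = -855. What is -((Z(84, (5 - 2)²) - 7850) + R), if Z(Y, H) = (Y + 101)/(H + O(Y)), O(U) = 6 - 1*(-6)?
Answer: 166744/21 ≈ 7940.2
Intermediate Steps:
R = -99 (R = -4 + (⅑)*(-855) = -4 - 95 = -99)
O(U) = 12 (O(U) = 6 + 6 = 12)
Z(Y, H) = (101 + Y)/(12 + H) (Z(Y, H) = (Y + 101)/(H + 12) = (101 + Y)/(12 + H))
-((Z(84, (5 - 2)²) - 7850) + R) = -(((101 + 84)/(12 + (5 - 2)²) - 7850) - 99) = -((185/(12 + 3²) - 7850) - 99) = -((185/(12 + 9) - 7850) - 99) = -((185/21 - 7850) - 99) = -(-164665/21 - 99) = -1*(-166744/21) = 166744/21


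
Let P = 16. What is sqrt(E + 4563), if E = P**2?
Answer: sqrt(4819) ≈ 69.419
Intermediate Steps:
E = 256 (E = 16**2 = 256)
sqrt(E + 4563) = sqrt(256 + 4563) = sqrt(4819)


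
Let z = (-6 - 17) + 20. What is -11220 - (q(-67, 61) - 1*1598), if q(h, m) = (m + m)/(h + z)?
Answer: -336709/35 ≈ -9620.3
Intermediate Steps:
z = -3 (z = -23 + 20 = -3)
q(h, m) = 2*m/(-3 + h) (q(h, m) = (m + m)/(h - 3) = (2*m)/(-3 + h) = 2*m/(-3 + h))
-11220 - (q(-67, 61) - 1*1598) = -11220 - (2*61/(-3 - 67) - 1*1598) = -11220 - (2*61/(-70) - 1598) = -11220 - (2*61*(-1/70) - 1598) = -11220 - (-61/35 - 1598) = -11220 - 1*(-55991/35) = -11220 + 55991/35 = -336709/35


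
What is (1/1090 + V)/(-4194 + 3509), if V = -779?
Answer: 849109/746650 ≈ 1.1372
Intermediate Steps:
(1/1090 + V)/(-4194 + 3509) = (1/1090 - 779)/(-4194 + 3509) = (1/1090 - 779)/(-685) = -849109/1090*(-1/685) = 849109/746650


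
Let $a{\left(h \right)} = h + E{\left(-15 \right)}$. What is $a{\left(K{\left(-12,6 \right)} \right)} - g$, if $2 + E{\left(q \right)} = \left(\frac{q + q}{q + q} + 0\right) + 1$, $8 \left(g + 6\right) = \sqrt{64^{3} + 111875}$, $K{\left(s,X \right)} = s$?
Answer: $-6 - \frac{\sqrt{374019}}{8} \approx -82.446$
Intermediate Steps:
$g = -6 + \frac{\sqrt{374019}}{8}$ ($g = -6 + \frac{\sqrt{64^{3} + 111875}}{8} = -6 + \frac{\sqrt{262144 + 111875}}{8} = -6 + \frac{\sqrt{374019}}{8} \approx 70.446$)
$E{\left(q \right)} = 0$ ($E{\left(q \right)} = -2 + \left(\left(\frac{q + q}{q + q} + 0\right) + 1\right) = -2 + \left(\left(\frac{2 q}{2 q} + 0\right) + 1\right) = -2 + \left(\left(2 q \frac{1}{2 q} + 0\right) + 1\right) = -2 + \left(\left(1 + 0\right) + 1\right) = -2 + \left(1 + 1\right) = -2 + 2 = 0$)
$a{\left(h \right)} = h$ ($a{\left(h \right)} = h + 0 = h$)
$a{\left(K{\left(-12,6 \right)} \right)} - g = -12 - \left(-6 + \frac{\sqrt{374019}}{8}\right) = -12 + \left(6 - \frac{\sqrt{374019}}{8}\right) = -6 - \frac{\sqrt{374019}}{8}$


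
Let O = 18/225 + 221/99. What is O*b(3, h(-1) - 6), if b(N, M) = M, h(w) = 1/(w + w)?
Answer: -74399/4950 ≈ -15.030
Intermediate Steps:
h(w) = 1/(2*w)
O = 5723/2475 (O = 18*(1/225) + 221*(1/99) = 2/25 + 221/99 = 5723/2475 ≈ 2.3123)
O*b(3, h(-1) - 6) = 5723*((½)/(-1) - 6)/2475 = 5723*((½)*(-1) - 6)/2475 = 5723*(-½ - 6)/2475 = (5723/2475)*(-13/2) = -74399/4950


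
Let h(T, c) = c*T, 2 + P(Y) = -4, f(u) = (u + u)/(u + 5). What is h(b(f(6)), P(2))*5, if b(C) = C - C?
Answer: 0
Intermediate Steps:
f(u) = 2*u/(5 + u) (f(u) = (2*u)/(5 + u) = 2*u/(5 + u))
P(Y) = -6 (P(Y) = -2 - 4 = -6)
b(C) = 0
h(T, c) = T*c
h(b(f(6)), P(2))*5 = (0*(-6))*5 = 0*5 = 0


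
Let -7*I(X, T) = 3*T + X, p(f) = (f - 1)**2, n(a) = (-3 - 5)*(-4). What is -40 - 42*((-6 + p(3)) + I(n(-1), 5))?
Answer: 326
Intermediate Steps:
n(a) = 32 (n(a) = -8*(-4) = 32)
p(f) = (-1 + f)**2
I(X, T) = -3*T/7 - X/7 (I(X, T) = -(3*T + X)/7 = -(X + 3*T)/7 = -3*T/7 - X/7)
-40 - 42*((-6 + p(3)) + I(n(-1), 5)) = -40 - 42*((-6 + (-1 + 3)**2) + (-3/7*5 - 1/7*32)) = -40 - 42*((-6 + 2**2) + (-15/7 - 32/7)) = -40 - 42*((-6 + 4) - 47/7) = -40 - 42*(-2 - 47/7) = -40 - 42*(-61/7) = -40 + 366 = 326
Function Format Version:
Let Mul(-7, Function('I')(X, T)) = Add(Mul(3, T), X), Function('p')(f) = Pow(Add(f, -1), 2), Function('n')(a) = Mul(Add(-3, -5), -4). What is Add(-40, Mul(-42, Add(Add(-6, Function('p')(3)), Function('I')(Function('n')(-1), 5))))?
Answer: 326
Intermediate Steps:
Function('n')(a) = 32 (Function('n')(a) = Mul(-8, -4) = 32)
Function('p')(f) = Pow(Add(-1, f), 2)
Function('I')(X, T) = Add(Mul(Rational(-3, 7), T), Mul(Rational(-1, 7), X)) (Function('I')(X, T) = Mul(Rational(-1, 7), Add(Mul(3, T), X)) = Mul(Rational(-1, 7), Add(X, Mul(3, T))) = Add(Mul(Rational(-3, 7), T), Mul(Rational(-1, 7), X)))
Add(-40, Mul(-42, Add(Add(-6, Function('p')(3)), Function('I')(Function('n')(-1), 5)))) = Add(-40, Mul(-42, Add(Add(-6, Pow(Add(-1, 3), 2)), Add(Mul(Rational(-3, 7), 5), Mul(Rational(-1, 7), 32))))) = Add(-40, Mul(-42, Add(Add(-6, Pow(2, 2)), Add(Rational(-15, 7), Rational(-32, 7))))) = Add(-40, Mul(-42, Add(Add(-6, 4), Rational(-47, 7)))) = Add(-40, Mul(-42, Add(-2, Rational(-47, 7)))) = Add(-40, Mul(-42, Rational(-61, 7))) = Add(-40, 366) = 326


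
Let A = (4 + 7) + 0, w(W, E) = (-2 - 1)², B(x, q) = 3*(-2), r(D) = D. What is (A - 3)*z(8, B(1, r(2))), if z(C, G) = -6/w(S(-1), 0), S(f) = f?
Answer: -16/3 ≈ -5.3333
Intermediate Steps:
B(x, q) = -6
w(W, E) = 9 (w(W, E) = (-3)² = 9)
z(C, G) = -⅔ (z(C, G) = -6/9 = -6*⅑ = -⅔)
A = 11 (A = 11 + 0 = 11)
(A - 3)*z(8, B(1, r(2))) = (11 - 3)*(-⅔) = 8*(-⅔) = -16/3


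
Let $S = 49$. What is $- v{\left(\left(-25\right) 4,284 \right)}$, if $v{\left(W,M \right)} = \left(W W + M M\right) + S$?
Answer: $-90705$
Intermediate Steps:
$v{\left(W,M \right)} = 49 + M^{2} + W^{2}$ ($v{\left(W,M \right)} = \left(W W + M M\right) + 49 = \left(W^{2} + M^{2}\right) + 49 = \left(M^{2} + W^{2}\right) + 49 = 49 + M^{2} + W^{2}$)
$- v{\left(\left(-25\right) 4,284 \right)} = - (49 + 284^{2} + \left(\left(-25\right) 4\right)^{2}) = - (49 + 80656 + \left(-100\right)^{2}) = - (49 + 80656 + 10000) = \left(-1\right) 90705 = -90705$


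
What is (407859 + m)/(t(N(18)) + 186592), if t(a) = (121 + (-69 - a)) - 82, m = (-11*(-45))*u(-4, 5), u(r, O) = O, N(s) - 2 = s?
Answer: 205167/93271 ≈ 2.1997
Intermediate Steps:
N(s) = 2 + s
m = 2475 (m = -11*(-45)*5 = 495*5 = 2475)
t(a) = -30 - a (t(a) = (52 - a) - 82 = -30 - a)
(407859 + m)/(t(N(18)) + 186592) = (407859 + 2475)/((-30 - (2 + 18)) + 186592) = 410334/((-30 - 1*20) + 186592) = 410334/((-30 - 20) + 186592) = 410334/(-50 + 186592) = 410334/186542 = 410334*(1/186542) = 205167/93271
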